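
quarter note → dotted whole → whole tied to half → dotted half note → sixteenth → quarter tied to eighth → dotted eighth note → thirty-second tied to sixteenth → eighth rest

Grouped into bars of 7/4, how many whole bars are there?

One bar of 7/4 = 56 thirty-second notes.
Convert each value to thirty-second notes: quarter note = 8; dotted whole = 48; whole tied to half (whole + half) = 48; dotted half note = 24; sixteenth = 2; quarter tied to eighth (quarter + eighth) = 12; dotted eighth note = 6; thirty-second tied to sixteenth (thirty-second + sixteenth) = 3; eighth rest = 4.
Adding: 8 + 48 + 48 + 24 + 2 + 12 + 6 + 3 + 4 = 155.
155 ÷ 56 = 2 complete bars with 43 left over.

2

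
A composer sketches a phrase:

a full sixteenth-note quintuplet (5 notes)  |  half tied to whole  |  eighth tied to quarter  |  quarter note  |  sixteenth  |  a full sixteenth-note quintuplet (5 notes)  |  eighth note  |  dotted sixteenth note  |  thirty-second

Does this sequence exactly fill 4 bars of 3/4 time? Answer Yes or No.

One bar of 3/4 = 24 thirty-second notes, so 4 bars = 96.
In thirty-second notes: a full sixteenth-note quintuplet (5 notes) (five quintuplet sixteenths span one quarter) = 8; half tied to whole (half + whole) = 48; eighth tied to quarter (eighth + quarter) = 12; quarter note = 8; sixteenth = 2; a full sixteenth-note quintuplet (5 notes) (five quintuplet sixteenths span one quarter) = 8; eighth note = 4; dotted sixteenth note = 3; thirty-second = 1.
Total: 8 + 48 + 12 + 8 + 2 + 8 + 4 + 3 + 1 = 94.
94 falls short of 96, so the answer is No.

No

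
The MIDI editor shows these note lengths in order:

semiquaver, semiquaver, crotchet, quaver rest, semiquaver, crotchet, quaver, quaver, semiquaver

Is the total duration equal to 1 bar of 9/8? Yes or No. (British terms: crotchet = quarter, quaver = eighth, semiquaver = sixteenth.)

Yes

One bar of 9/8 = 18 sixteenth notes.
Each duration in sixteenth notes: semiquaver = 1; semiquaver = 1; crotchet = 4; quaver rest = 2; semiquaver = 1; crotchet = 4; quaver = 2; quaver = 2; semiquaver = 1.
Adding: 1 + 1 + 4 + 2 + 1 + 4 + 2 + 2 + 1 = 18.
18 equals 18, so the answer is Yes.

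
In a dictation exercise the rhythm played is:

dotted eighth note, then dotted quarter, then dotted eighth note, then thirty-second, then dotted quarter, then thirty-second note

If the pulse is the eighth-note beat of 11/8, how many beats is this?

One eighth-note beat = 4 thirty-second notes.
Each duration in thirty-second notes: dotted eighth note = 6; dotted quarter = 12; dotted eighth note = 6; thirty-second = 1; dotted quarter = 12; thirty-second note = 1.
Sum: 6 + 12 + 6 + 1 + 12 + 1 = 38.
38 ÷ 4 = 9.5 beats.

9.5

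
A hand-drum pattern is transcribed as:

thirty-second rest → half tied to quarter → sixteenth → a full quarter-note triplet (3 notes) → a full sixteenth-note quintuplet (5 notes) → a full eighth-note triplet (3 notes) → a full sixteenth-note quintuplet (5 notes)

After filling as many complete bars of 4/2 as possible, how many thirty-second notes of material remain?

3

One bar of 4/2 = 64 thirty-second notes.
Working in thirty-second notes: thirty-second rest = 1; half tied to quarter (half + quarter) = 24; sixteenth = 2; a full quarter-note triplet (3 notes) (three triplet quarters span one half) = 16; a full sixteenth-note quintuplet (5 notes) (five quintuplet sixteenths span one quarter) = 8; a full eighth-note triplet (3 notes) (three triplet eighths span one quarter) = 8; a full sixteenth-note quintuplet (5 notes) (five quintuplet sixteenths span one quarter) = 8.
Sum: 1 + 24 + 2 + 16 + 8 + 8 + 8 = 67.
67 ÷ 64 = 1 complete bar with 3 thirty-second notes remaining.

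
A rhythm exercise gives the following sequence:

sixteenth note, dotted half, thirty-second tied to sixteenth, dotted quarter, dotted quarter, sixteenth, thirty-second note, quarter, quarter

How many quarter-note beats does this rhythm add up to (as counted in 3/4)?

9

One quarter-note beat = 8 thirty-second notes.
In thirty-second notes: sixteenth note = 2; dotted half = 24; thirty-second tied to sixteenth (thirty-second + sixteenth) = 3; dotted quarter = 12; dotted quarter = 12; sixteenth = 2; thirty-second note = 1; quarter = 8; quarter = 8.
Total: 2 + 24 + 3 + 12 + 12 + 2 + 1 + 8 + 8 = 72.
72 ÷ 8 = 9 beats.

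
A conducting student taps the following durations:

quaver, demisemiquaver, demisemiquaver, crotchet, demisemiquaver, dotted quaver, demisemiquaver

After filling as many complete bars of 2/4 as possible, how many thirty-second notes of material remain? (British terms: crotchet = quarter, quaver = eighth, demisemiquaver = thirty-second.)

6

One bar of 2/4 = 16 thirty-second notes.
Each duration in thirty-second notes: quaver = 4; demisemiquaver = 1; demisemiquaver = 1; crotchet = 8; demisemiquaver = 1; dotted quaver = 6; demisemiquaver = 1.
Total: 4 + 1 + 1 + 8 + 1 + 6 + 1 = 22.
22 ÷ 16 = 1 complete bar with 6 thirty-second notes remaining.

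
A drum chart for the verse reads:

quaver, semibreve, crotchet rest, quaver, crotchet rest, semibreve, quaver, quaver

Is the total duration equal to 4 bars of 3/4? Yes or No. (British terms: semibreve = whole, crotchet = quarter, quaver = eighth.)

One bar of 3/4 = 6 eighth notes, so 4 bars = 24.
Convert each value to eighth notes: quaver = 1; semibreve = 8; crotchet rest = 2; quaver = 1; crotchet rest = 2; semibreve = 8; quaver = 1; quaver = 1.
Adding: 1 + 8 + 2 + 1 + 2 + 8 + 1 + 1 = 24.
24 equals 24, so the answer is Yes.

Yes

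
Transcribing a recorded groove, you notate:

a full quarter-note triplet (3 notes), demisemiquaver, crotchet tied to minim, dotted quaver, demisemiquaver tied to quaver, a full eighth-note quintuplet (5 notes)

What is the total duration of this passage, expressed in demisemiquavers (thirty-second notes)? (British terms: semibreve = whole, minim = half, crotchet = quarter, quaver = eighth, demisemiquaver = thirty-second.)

68

Convert each value to thirty-second notes: a full quarter-note triplet (3 notes) (three triplet quarters span one half) = 16; demisemiquaver = 1; crotchet tied to minim (crotchet + minim) = 24; dotted quaver = 6; demisemiquaver tied to quaver (demisemiquaver + quaver) = 5; a full eighth-note quintuplet (5 notes) (five quintuplet eighths span one half) = 16.
Altogether 16 + 1 + 24 + 6 + 5 + 16 = 68 thirty-second notes.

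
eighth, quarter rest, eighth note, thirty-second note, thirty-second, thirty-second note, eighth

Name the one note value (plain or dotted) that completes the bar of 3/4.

thirty-second note

The bar of 3/4 = 24 thirty-second notes.
Working in thirty-second notes: eighth = 4; quarter rest = 8; eighth note = 4; thirty-second note = 1; thirty-second = 1; thirty-second note = 1; eighth = 4.
Sum: 4 + 8 + 4 + 1 + 1 + 1 + 4 = 23.
Remaining: 24 − 23 = 1 thirty-second note, which is a thirty-second note.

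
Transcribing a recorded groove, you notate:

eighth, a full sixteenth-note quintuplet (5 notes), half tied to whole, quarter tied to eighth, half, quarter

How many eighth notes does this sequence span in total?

24

Express everything in eighth notes: eighth = 1; a full sixteenth-note quintuplet (5 notes) (five quintuplet sixteenths span one quarter) = 2; half tied to whole (half + whole) = 12; quarter tied to eighth (quarter + eighth) = 3; half = 4; quarter = 2.
Altogether 1 + 2 + 12 + 3 + 4 + 2 = 24 eighth notes.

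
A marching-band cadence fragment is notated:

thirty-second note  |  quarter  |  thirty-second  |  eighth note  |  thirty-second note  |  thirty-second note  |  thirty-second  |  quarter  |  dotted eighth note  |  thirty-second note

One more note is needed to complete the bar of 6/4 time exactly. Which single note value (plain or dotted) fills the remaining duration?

half note

The bar of 6/4 = 48 thirty-second notes.
Convert each value to thirty-second notes: thirty-second note = 1; quarter = 8; thirty-second = 1; eighth note = 4; thirty-second note = 1; thirty-second note = 1; thirty-second = 1; quarter = 8; dotted eighth note = 6; thirty-second note = 1.
Total: 1 + 8 + 1 + 4 + 1 + 1 + 1 + 8 + 6 + 1 = 32.
Remaining: 48 − 32 = 16 thirty-second notes, which is a half note.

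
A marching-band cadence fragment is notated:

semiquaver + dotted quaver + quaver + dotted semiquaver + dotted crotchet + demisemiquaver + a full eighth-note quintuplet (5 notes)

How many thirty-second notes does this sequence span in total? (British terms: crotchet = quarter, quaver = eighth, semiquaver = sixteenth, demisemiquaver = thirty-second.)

44

Working in thirty-second notes: semiquaver = 2; dotted quaver = 6; quaver = 4; dotted semiquaver = 3; dotted crotchet = 12; demisemiquaver = 1; a full eighth-note quintuplet (5 notes) (five quintuplet eighths span one half) = 16.
Adding: 2 + 6 + 4 + 3 + 12 + 1 + 16 = 44 thirty-second notes.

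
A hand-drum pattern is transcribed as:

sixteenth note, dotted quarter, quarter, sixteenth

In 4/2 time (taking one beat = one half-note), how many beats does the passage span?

One half-note beat = 8 sixteenth notes.
Working in sixteenth notes: sixteenth note = 1; dotted quarter = 6; quarter = 4; sixteenth = 1.
Sum: 1 + 6 + 4 + 1 = 12.
12 ÷ 8 = 1.5 beats.

1.5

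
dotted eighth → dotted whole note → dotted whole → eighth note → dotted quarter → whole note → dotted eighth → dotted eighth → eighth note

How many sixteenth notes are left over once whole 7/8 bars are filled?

13

One bar of 7/8 = 14 sixteenth notes.
In sixteenth notes: dotted eighth = 3; dotted whole note = 24; dotted whole = 24; eighth note = 2; dotted quarter = 6; whole note = 16; dotted eighth = 3; dotted eighth = 3; eighth note = 2.
Sum: 3 + 24 + 24 + 2 + 6 + 16 + 3 + 3 + 2 = 83.
83 ÷ 14 = 5 complete bars with 13 sixteenth notes remaining.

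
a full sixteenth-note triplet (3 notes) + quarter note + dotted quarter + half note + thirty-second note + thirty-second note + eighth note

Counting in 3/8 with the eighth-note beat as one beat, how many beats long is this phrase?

11.5

One eighth-note beat = 4 thirty-second notes.
Working in thirty-second notes: a full sixteenth-note triplet (3 notes) (three triplet sixteenths span one eighth) = 4; quarter note = 8; dotted quarter = 12; half note = 16; thirty-second note = 1; thirty-second note = 1; eighth note = 4.
Sum: 4 + 8 + 12 + 16 + 1 + 1 + 4 = 46.
46 ÷ 4 = 11.5 beats.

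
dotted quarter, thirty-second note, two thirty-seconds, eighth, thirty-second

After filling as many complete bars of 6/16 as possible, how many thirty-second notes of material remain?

One bar of 6/16 = 12 thirty-second notes.
Convert each value to thirty-second notes: dotted quarter = 12; thirty-second note = 1; thirty-second = 1; thirty-second = 1; eighth = 4; thirty-second = 1.
Altogether 12 + 1 + 1 + 1 + 4 + 1 = 20.
20 ÷ 12 = 1 complete bar with 8 thirty-second notes remaining.

8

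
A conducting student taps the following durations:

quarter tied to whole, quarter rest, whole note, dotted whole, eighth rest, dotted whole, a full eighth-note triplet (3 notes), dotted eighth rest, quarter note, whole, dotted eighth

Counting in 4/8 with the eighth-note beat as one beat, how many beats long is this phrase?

60

One eighth-note beat = 2 sixteenth notes.
In sixteenth notes: quarter tied to whole (quarter + whole) = 20; quarter rest = 4; whole note = 16; dotted whole = 24; eighth rest = 2; dotted whole = 24; a full eighth-note triplet (3 notes) (three triplet eighths span one quarter) = 4; dotted eighth rest = 3; quarter note = 4; whole = 16; dotted eighth = 3.
Adding: 20 + 4 + 16 + 24 + 2 + 24 + 4 + 3 + 4 + 16 + 3 = 120.
120 ÷ 2 = 60 beats.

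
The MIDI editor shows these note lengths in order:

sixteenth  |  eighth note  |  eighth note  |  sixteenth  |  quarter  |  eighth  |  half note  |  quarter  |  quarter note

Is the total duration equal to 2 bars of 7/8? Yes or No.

One bar of 7/8 = 14 sixteenth notes, so 2 bars = 28.
Each duration in sixteenth notes: sixteenth = 1; eighth note = 2; eighth note = 2; sixteenth = 1; quarter = 4; eighth = 2; half note = 8; quarter = 4; quarter note = 4.
Adding: 1 + 2 + 2 + 1 + 4 + 2 + 8 + 4 + 4 = 28.
28 equals 28, so the answer is Yes.

Yes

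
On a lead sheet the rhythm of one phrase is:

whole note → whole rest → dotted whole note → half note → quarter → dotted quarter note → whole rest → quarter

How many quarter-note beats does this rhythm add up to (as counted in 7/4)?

23.5

One quarter-note beat = 2 eighth notes.
In eighth notes: whole note = 8; whole rest = 8; dotted whole note = 12; half note = 4; quarter = 2; dotted quarter note = 3; whole rest = 8; quarter = 2.
Altogether 8 + 8 + 12 + 4 + 2 + 3 + 8 + 2 = 47.
47 ÷ 2 = 23.5 beats.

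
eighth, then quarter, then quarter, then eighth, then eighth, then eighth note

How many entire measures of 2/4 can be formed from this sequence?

2

One bar of 2/4 = 4 eighth notes.
Express everything in eighth notes: eighth = 1; quarter = 2; quarter = 2; eighth = 1; eighth = 1; eighth note = 1.
Total: 1 + 2 + 2 + 1 + 1 + 1 = 8.
8 ÷ 4 = 2 complete bars with 0 left over.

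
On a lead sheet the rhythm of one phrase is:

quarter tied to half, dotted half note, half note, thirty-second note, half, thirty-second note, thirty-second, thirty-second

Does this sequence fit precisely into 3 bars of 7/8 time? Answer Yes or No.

One bar of 7/8 = 28 thirty-second notes, so 3 bars = 84.
Working in thirty-second notes: quarter tied to half (quarter + half) = 24; dotted half note = 24; half note = 16; thirty-second note = 1; half = 16; thirty-second note = 1; thirty-second = 1; thirty-second = 1.
Altogether 24 + 24 + 16 + 1 + 16 + 1 + 1 + 1 = 84.
84 equals 84, so the answer is Yes.

Yes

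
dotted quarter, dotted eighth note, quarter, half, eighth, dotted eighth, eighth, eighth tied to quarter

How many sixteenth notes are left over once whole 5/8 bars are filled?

4

One bar of 5/8 = 10 sixteenth notes.
Each duration in sixteenth notes: dotted quarter = 6; dotted eighth note = 3; quarter = 4; half = 8; eighth = 2; dotted eighth = 3; eighth = 2; eighth tied to quarter (eighth + quarter) = 6.
Total: 6 + 3 + 4 + 8 + 2 + 3 + 2 + 6 = 34.
34 ÷ 10 = 3 complete bars with 4 sixteenth notes remaining.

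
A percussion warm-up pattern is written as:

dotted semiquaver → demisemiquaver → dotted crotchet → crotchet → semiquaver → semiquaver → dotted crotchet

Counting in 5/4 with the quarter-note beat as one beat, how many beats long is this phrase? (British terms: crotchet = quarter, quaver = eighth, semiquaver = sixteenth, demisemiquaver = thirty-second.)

5

One quarter-note beat = 8 thirty-second notes.
Convert each value to thirty-second notes: dotted semiquaver = 3; demisemiquaver = 1; dotted crotchet = 12; crotchet = 8; semiquaver = 2; semiquaver = 2; dotted crotchet = 12.
Altogether 3 + 1 + 12 + 8 + 2 + 2 + 12 = 40.
40 ÷ 8 = 5 beats.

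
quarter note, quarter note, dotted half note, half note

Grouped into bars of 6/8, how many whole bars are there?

One bar of 6/8 = 3 quarter notes.
Working in quarter notes: quarter note = 1; quarter note = 1; dotted half note = 3; half note = 2.
Total: 1 + 1 + 3 + 2 = 7.
7 ÷ 3 = 2 complete bars with 1 left over.

2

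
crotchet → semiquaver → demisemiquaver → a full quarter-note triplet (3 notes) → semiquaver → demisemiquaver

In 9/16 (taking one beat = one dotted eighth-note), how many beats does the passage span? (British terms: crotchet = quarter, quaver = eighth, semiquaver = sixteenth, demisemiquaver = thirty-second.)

One dotted eighth-note beat = 6 thirty-second notes.
Convert each value to thirty-second notes: crotchet = 8; semiquaver = 2; demisemiquaver = 1; a full quarter-note triplet (3 notes) (three triplet quarters span one half) = 16; semiquaver = 2; demisemiquaver = 1.
Sum: 8 + 2 + 1 + 16 + 2 + 1 = 30.
30 ÷ 6 = 5 beats.

5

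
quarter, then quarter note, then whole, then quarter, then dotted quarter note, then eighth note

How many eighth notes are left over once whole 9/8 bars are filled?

One bar of 9/8 = 9 eighth notes.
Convert each value to eighth notes: quarter = 2; quarter note = 2; whole = 8; quarter = 2; dotted quarter note = 3; eighth note = 1.
Sum: 2 + 2 + 8 + 2 + 3 + 1 = 18.
18 ÷ 9 = 2 complete bars with 0 eighth notes remaining.

0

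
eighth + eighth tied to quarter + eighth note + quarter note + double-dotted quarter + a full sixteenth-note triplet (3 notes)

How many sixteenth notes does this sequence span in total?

Working in sixteenth notes: eighth = 2; eighth tied to quarter (eighth + quarter) = 6; eighth note = 2; quarter note = 4; double-dotted quarter = 7; a full sixteenth-note triplet (3 notes) (three triplet sixteenths span one eighth) = 2.
Total: 2 + 6 + 2 + 4 + 7 + 2 = 23 sixteenth notes.

23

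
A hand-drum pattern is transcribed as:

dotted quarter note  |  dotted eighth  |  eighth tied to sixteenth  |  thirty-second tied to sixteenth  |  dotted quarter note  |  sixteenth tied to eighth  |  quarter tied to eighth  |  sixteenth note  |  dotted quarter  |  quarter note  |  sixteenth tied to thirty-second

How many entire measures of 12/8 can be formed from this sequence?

One bar of 12/8 = 48 thirty-second notes.
Working in thirty-second notes: dotted quarter note = 12; dotted eighth = 6; eighth tied to sixteenth (eighth + sixteenth) = 6; thirty-second tied to sixteenth (thirty-second + sixteenth) = 3; dotted quarter note = 12; sixteenth tied to eighth (sixteenth + eighth) = 6; quarter tied to eighth (quarter + eighth) = 12; sixteenth note = 2; dotted quarter = 12; quarter note = 8; sixteenth tied to thirty-second (sixteenth + thirty-second) = 3.
Adding: 12 + 6 + 6 + 3 + 12 + 6 + 12 + 2 + 12 + 8 + 3 = 82.
82 ÷ 48 = 1 complete bar with 34 left over.

1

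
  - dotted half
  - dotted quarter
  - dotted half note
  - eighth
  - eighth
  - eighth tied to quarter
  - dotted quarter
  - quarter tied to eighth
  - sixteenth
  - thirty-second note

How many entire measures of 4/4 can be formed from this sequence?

3

One bar of 4/4 = 32 thirty-second notes.
Each duration in thirty-second notes: dotted half = 24; dotted quarter = 12; dotted half note = 24; eighth = 4; eighth = 4; eighth tied to quarter (eighth + quarter) = 12; dotted quarter = 12; quarter tied to eighth (quarter + eighth) = 12; sixteenth = 2; thirty-second note = 1.
Adding: 24 + 12 + 24 + 4 + 4 + 12 + 12 + 12 + 2 + 1 = 107.
107 ÷ 32 = 3 complete bars with 11 left over.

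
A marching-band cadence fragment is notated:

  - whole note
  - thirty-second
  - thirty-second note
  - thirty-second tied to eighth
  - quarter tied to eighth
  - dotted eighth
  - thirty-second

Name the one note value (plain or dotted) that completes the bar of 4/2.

The bar of 4/2 = 64 thirty-second notes.
Each duration in thirty-second notes: whole note = 32; thirty-second = 1; thirty-second note = 1; thirty-second tied to eighth (thirty-second + eighth) = 5; quarter tied to eighth (quarter + eighth) = 12; dotted eighth = 6; thirty-second = 1.
Total: 32 + 1 + 1 + 5 + 12 + 6 + 1 = 58.
Remaining: 64 − 58 = 6 thirty-second notes, which is a dotted eighth note.

dotted eighth note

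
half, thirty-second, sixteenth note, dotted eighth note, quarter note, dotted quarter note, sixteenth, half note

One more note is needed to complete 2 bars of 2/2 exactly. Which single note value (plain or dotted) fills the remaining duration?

2 bars of 2/2 = 64 thirty-second notes.
Each duration in thirty-second notes: half = 16; thirty-second = 1; sixteenth note = 2; dotted eighth note = 6; quarter note = 8; dotted quarter note = 12; sixteenth = 2; half note = 16.
Sum: 16 + 1 + 2 + 6 + 8 + 12 + 2 + 16 = 63.
Remaining: 64 − 63 = 1 thirty-second note, which is a thirty-second note.

thirty-second note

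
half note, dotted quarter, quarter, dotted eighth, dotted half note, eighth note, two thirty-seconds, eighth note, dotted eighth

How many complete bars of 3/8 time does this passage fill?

One bar of 3/8 = 12 thirty-second notes.
Working in thirty-second notes: half note = 16; dotted quarter = 12; quarter = 8; dotted eighth = 6; dotted half note = 24; eighth note = 4; thirty-second = 1; thirty-second = 1; eighth note = 4; dotted eighth = 6.
Adding: 16 + 12 + 8 + 6 + 24 + 4 + 1 + 1 + 4 + 6 = 82.
82 ÷ 12 = 6 complete bars with 10 left over.

6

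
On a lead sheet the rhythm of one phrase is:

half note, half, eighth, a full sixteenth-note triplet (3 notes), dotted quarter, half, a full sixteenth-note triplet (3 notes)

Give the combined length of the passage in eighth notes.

18

Convert each value to eighth notes: half note = 4; half = 4; eighth = 1; a full sixteenth-note triplet (3 notes) (three triplet sixteenths span one eighth) = 1; dotted quarter = 3; half = 4; a full sixteenth-note triplet (3 notes) (three triplet sixteenths span one eighth) = 1.
Adding: 4 + 4 + 1 + 1 + 3 + 4 + 1 = 18 eighth notes.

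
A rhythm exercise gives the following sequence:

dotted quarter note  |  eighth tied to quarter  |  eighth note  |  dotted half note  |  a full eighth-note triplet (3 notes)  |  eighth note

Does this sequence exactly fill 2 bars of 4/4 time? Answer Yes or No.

Yes

One bar of 4/4 = 8 eighth notes, so 2 bars = 16.
Each duration in eighth notes: dotted quarter note = 3; eighth tied to quarter (eighth + quarter) = 3; eighth note = 1; dotted half note = 6; a full eighth-note triplet (3 notes) (three triplet eighths span one quarter) = 2; eighth note = 1.
Total: 3 + 3 + 1 + 6 + 2 + 1 = 16.
16 equals 16, so the answer is Yes.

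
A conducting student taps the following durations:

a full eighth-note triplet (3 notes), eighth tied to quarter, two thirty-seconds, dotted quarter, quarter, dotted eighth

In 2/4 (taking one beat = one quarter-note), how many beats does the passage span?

6

One quarter-note beat = 8 thirty-second notes.
Each duration in thirty-second notes: a full eighth-note triplet (3 notes) (three triplet eighths span one quarter) = 8; eighth tied to quarter (eighth + quarter) = 12; thirty-second = 1; thirty-second = 1; dotted quarter = 12; quarter = 8; dotted eighth = 6.
Total: 8 + 12 + 1 + 1 + 12 + 8 + 6 = 48.
48 ÷ 8 = 6 beats.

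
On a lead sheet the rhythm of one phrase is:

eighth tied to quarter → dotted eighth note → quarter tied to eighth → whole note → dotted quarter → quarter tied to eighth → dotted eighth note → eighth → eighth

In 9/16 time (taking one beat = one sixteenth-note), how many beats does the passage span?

One sixteenth-note beat = 2 thirty-second notes.
Convert each value to thirty-second notes: eighth tied to quarter (eighth + quarter) = 12; dotted eighth note = 6; quarter tied to eighth (quarter + eighth) = 12; whole note = 32; dotted quarter = 12; quarter tied to eighth (quarter + eighth) = 12; dotted eighth note = 6; eighth = 4; eighth = 4.
Adding: 12 + 6 + 12 + 32 + 12 + 12 + 6 + 4 + 4 = 100.
100 ÷ 2 = 50 beats.

50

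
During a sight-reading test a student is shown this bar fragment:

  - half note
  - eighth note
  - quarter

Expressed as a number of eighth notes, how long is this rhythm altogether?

In eighth notes: half note = 4; eighth note = 1; quarter = 2.
Sum: 4 + 1 + 2 = 7 eighth notes.

7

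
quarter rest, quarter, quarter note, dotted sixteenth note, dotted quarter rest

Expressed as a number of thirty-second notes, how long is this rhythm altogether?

39

In thirty-second notes: quarter rest = 8; quarter = 8; quarter note = 8; dotted sixteenth note = 3; dotted quarter rest = 12.
Altogether 8 + 8 + 8 + 3 + 12 = 39 thirty-second notes.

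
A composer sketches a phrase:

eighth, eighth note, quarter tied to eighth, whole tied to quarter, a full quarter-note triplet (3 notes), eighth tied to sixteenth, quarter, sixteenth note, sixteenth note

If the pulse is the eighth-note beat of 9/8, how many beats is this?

One eighth-note beat = 2 sixteenth notes.
Working in sixteenth notes: eighth = 2; eighth note = 2; quarter tied to eighth (quarter + eighth) = 6; whole tied to quarter (whole + quarter) = 20; a full quarter-note triplet (3 notes) (three triplet quarters span one half) = 8; eighth tied to sixteenth (eighth + sixteenth) = 3; quarter = 4; sixteenth note = 1; sixteenth note = 1.
Sum: 2 + 2 + 6 + 20 + 8 + 3 + 4 + 1 + 1 = 47.
47 ÷ 2 = 23.5 beats.

23.5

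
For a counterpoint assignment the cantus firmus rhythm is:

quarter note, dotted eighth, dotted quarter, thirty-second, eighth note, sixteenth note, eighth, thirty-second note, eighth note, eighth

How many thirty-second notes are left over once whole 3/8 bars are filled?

10

One bar of 3/8 = 12 thirty-second notes.
Each duration in thirty-second notes: quarter note = 8; dotted eighth = 6; dotted quarter = 12; thirty-second = 1; eighth note = 4; sixteenth note = 2; eighth = 4; thirty-second note = 1; eighth note = 4; eighth = 4.
Altogether 8 + 6 + 12 + 1 + 4 + 2 + 4 + 1 + 4 + 4 = 46.
46 ÷ 12 = 3 complete bars with 10 thirty-second notes remaining.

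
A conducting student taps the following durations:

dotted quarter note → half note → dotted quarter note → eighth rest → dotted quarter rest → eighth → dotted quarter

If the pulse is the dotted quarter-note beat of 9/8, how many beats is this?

One dotted quarter-note beat = 3 eighth notes.
Working in eighth notes: dotted quarter note = 3; half note = 4; dotted quarter note = 3; eighth rest = 1; dotted quarter rest = 3; eighth = 1; dotted quarter = 3.
Total: 3 + 4 + 3 + 1 + 3 + 1 + 3 = 18.
18 ÷ 3 = 6 beats.

6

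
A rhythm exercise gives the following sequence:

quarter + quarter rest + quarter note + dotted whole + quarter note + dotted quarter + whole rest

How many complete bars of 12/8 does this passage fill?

One bar of 12/8 = 12 eighth notes.
Convert each value to eighth notes: quarter = 2; quarter rest = 2; quarter note = 2; dotted whole = 12; quarter note = 2; dotted quarter = 3; whole rest = 8.
Adding: 2 + 2 + 2 + 12 + 2 + 3 + 8 = 31.
31 ÷ 12 = 2 complete bars with 7 left over.

2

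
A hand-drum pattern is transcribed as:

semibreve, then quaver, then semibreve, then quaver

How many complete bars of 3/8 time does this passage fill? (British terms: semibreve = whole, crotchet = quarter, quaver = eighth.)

6

One bar of 3/8 = 3 eighth notes.
In eighth notes: semibreve = 8; quaver = 1; semibreve = 8; quaver = 1.
Altogether 8 + 1 + 8 + 1 = 18.
18 ÷ 3 = 6 complete bars with 0 left over.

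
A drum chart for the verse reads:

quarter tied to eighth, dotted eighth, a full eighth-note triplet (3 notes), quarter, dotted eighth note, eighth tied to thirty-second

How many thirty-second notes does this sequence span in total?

Working in thirty-second notes: quarter tied to eighth (quarter + eighth) = 12; dotted eighth = 6; a full eighth-note triplet (3 notes) (three triplet eighths span one quarter) = 8; quarter = 8; dotted eighth note = 6; eighth tied to thirty-second (eighth + thirty-second) = 5.
Sum: 12 + 6 + 8 + 8 + 6 + 5 = 45 thirty-second notes.

45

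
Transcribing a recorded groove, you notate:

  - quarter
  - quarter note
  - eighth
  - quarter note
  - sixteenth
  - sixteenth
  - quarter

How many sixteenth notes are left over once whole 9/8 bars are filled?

One bar of 9/8 = 18 sixteenth notes.
Each duration in sixteenth notes: quarter = 4; quarter note = 4; eighth = 2; quarter note = 4; sixteenth = 1; sixteenth = 1; quarter = 4.
Altogether 4 + 4 + 2 + 4 + 1 + 1 + 4 = 20.
20 ÷ 18 = 1 complete bar with 2 sixteenth notes remaining.

2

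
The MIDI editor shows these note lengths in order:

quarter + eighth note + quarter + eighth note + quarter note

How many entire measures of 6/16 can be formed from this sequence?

2

One bar of 6/16 = 3 eighth notes.
Working in eighth notes: quarter = 2; eighth note = 1; quarter = 2; eighth note = 1; quarter note = 2.
Adding: 2 + 1 + 2 + 1 + 2 = 8.
8 ÷ 3 = 2 complete bars with 2 left over.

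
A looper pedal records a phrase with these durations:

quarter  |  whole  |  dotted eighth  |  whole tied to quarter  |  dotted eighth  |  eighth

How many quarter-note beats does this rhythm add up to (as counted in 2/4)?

One quarter-note beat = 4 sixteenth notes.
Each duration in sixteenth notes: quarter = 4; whole = 16; dotted eighth = 3; whole tied to quarter (whole + quarter) = 20; dotted eighth = 3; eighth = 2.
Total: 4 + 16 + 3 + 20 + 3 + 2 = 48.
48 ÷ 4 = 12 beats.

12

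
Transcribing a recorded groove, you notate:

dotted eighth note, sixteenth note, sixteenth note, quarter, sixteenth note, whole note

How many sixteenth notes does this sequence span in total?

26

Working in sixteenth notes: dotted eighth note = 3; sixteenth note = 1; sixteenth note = 1; quarter = 4; sixteenth note = 1; whole note = 16.
Altogether 3 + 1 + 1 + 4 + 1 + 16 = 26 sixteenth notes.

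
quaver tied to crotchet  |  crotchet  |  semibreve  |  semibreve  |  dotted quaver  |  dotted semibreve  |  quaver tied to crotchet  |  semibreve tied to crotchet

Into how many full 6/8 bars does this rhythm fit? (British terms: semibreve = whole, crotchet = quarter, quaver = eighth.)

7

One bar of 6/8 = 12 sixteenth notes.
In sixteenth notes: quaver tied to crotchet (quaver + crotchet) = 6; crotchet = 4; semibreve = 16; semibreve = 16; dotted quaver = 3; dotted semibreve = 24; quaver tied to crotchet (quaver + crotchet) = 6; semibreve tied to crotchet (semibreve + crotchet) = 20.
Altogether 6 + 4 + 16 + 16 + 3 + 24 + 6 + 20 = 95.
95 ÷ 12 = 7 complete bars with 11 left over.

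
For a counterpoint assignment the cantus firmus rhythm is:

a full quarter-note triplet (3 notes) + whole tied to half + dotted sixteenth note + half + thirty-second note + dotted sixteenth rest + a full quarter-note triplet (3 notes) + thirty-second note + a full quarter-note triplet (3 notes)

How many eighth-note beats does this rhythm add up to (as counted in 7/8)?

One eighth-note beat = 4 thirty-second notes.
Each duration in thirty-second notes: a full quarter-note triplet (3 notes) (three triplet quarters span one half) = 16; whole tied to half (whole + half) = 48; dotted sixteenth note = 3; half = 16; thirty-second note = 1; dotted sixteenth rest = 3; a full quarter-note triplet (3 notes) (three triplet quarters span one half) = 16; thirty-second note = 1; a full quarter-note triplet (3 notes) (three triplet quarters span one half) = 16.
Adding: 16 + 48 + 3 + 16 + 1 + 3 + 16 + 1 + 16 = 120.
120 ÷ 4 = 30 beats.

30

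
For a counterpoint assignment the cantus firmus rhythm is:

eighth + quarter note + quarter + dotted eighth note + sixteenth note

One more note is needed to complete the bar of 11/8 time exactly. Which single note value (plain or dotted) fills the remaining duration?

half note

The bar of 11/8 = 22 sixteenth notes.
Working in sixteenth notes: eighth = 2; quarter note = 4; quarter = 4; dotted eighth note = 3; sixteenth note = 1.
Total: 2 + 4 + 4 + 3 + 1 = 14.
Remaining: 22 − 14 = 8 sixteenth notes, which is a half note.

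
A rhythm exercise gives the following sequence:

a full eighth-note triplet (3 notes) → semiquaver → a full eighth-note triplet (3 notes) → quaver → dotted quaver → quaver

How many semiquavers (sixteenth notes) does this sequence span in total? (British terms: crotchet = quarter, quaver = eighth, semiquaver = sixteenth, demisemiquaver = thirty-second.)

Express everything in sixteenth notes: a full eighth-note triplet (3 notes) (three triplet eighths span one quarter) = 4; semiquaver = 1; a full eighth-note triplet (3 notes) (three triplet eighths span one quarter) = 4; quaver = 2; dotted quaver = 3; quaver = 2.
Sum: 4 + 1 + 4 + 2 + 3 + 2 = 16 sixteenth notes.

16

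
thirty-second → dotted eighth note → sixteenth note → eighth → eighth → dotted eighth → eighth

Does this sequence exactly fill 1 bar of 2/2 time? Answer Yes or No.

No

One bar of 2/2 = 32 thirty-second notes.
Each duration in thirty-second notes: thirty-second = 1; dotted eighth note = 6; sixteenth note = 2; eighth = 4; eighth = 4; dotted eighth = 6; eighth = 4.
Total: 1 + 6 + 2 + 4 + 4 + 6 + 4 = 27.
27 falls short of 32, so the answer is No.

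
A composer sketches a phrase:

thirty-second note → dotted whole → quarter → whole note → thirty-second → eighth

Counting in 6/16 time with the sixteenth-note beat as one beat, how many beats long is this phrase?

One sixteenth-note beat = 2 thirty-second notes.
Express everything in thirty-second notes: thirty-second note = 1; dotted whole = 48; quarter = 8; whole note = 32; thirty-second = 1; eighth = 4.
Sum: 1 + 48 + 8 + 32 + 1 + 4 = 94.
94 ÷ 2 = 47 beats.

47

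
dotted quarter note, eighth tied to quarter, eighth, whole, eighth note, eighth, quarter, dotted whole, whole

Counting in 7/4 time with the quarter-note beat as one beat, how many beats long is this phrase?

19.5

One quarter-note beat = 2 eighth notes.
Convert each value to eighth notes: dotted quarter note = 3; eighth tied to quarter (eighth + quarter) = 3; eighth = 1; whole = 8; eighth note = 1; eighth = 1; quarter = 2; dotted whole = 12; whole = 8.
Total: 3 + 3 + 1 + 8 + 1 + 1 + 2 + 12 + 8 = 39.
39 ÷ 2 = 19.5 beats.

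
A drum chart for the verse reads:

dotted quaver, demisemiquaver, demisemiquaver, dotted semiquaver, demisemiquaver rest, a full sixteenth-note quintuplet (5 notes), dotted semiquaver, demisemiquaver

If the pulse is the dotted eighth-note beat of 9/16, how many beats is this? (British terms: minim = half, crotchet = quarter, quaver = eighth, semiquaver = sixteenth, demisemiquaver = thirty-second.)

One dotted eighth-note beat = 6 thirty-second notes.
Express everything in thirty-second notes: dotted quaver = 6; demisemiquaver = 1; demisemiquaver = 1; dotted semiquaver = 3; demisemiquaver rest = 1; a full sixteenth-note quintuplet (5 notes) (five quintuplet sixteenths span one quarter) = 8; dotted semiquaver = 3; demisemiquaver = 1.
Sum: 6 + 1 + 1 + 3 + 1 + 8 + 3 + 1 = 24.
24 ÷ 6 = 4 beats.

4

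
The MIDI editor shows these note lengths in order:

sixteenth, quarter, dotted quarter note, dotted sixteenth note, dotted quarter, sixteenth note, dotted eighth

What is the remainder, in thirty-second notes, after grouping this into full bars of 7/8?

17

One bar of 7/8 = 28 thirty-second notes.
Express everything in thirty-second notes: sixteenth = 2; quarter = 8; dotted quarter note = 12; dotted sixteenth note = 3; dotted quarter = 12; sixteenth note = 2; dotted eighth = 6.
Adding: 2 + 8 + 12 + 3 + 12 + 2 + 6 = 45.
45 ÷ 28 = 1 complete bar with 17 thirty-second notes remaining.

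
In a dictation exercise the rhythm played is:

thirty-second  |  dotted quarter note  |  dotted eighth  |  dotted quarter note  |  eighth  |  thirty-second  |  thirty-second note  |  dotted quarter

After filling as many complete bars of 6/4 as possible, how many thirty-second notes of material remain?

One bar of 6/4 = 48 thirty-second notes.
In thirty-second notes: thirty-second = 1; dotted quarter note = 12; dotted eighth = 6; dotted quarter note = 12; eighth = 4; thirty-second = 1; thirty-second note = 1; dotted quarter = 12.
Adding: 1 + 12 + 6 + 12 + 4 + 1 + 1 + 12 = 49.
49 ÷ 48 = 1 complete bar with 1 thirty-second note remaining.

1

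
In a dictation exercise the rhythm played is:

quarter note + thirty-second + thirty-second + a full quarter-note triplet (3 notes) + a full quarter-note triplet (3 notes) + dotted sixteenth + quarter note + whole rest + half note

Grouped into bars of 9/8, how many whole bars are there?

One bar of 9/8 = 36 thirty-second notes.
In thirty-second notes: quarter note = 8; thirty-second = 1; thirty-second = 1; a full quarter-note triplet (3 notes) (three triplet quarters span one half) = 16; a full quarter-note triplet (3 notes) (three triplet quarters span one half) = 16; dotted sixteenth = 3; quarter note = 8; whole rest = 32; half note = 16.
Altogether 8 + 1 + 1 + 16 + 16 + 3 + 8 + 32 + 16 = 101.
101 ÷ 36 = 2 complete bars with 29 left over.

2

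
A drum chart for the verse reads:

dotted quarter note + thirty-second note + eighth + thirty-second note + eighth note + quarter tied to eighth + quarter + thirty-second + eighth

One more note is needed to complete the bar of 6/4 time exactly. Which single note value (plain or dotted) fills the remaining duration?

thirty-second note

The bar of 6/4 = 48 thirty-second notes.
In thirty-second notes: dotted quarter note = 12; thirty-second note = 1; eighth = 4; thirty-second note = 1; eighth note = 4; quarter tied to eighth (quarter + eighth) = 12; quarter = 8; thirty-second = 1; eighth = 4.
Adding: 12 + 1 + 4 + 1 + 4 + 12 + 8 + 1 + 4 = 47.
Remaining: 48 − 47 = 1 thirty-second note, which is a thirty-second note.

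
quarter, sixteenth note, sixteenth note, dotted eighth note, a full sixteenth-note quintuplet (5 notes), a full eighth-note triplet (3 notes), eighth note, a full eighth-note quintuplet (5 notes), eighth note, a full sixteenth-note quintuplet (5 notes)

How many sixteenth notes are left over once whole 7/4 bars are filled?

5

One bar of 7/4 = 28 sixteenth notes.
Each duration in sixteenth notes: quarter = 4; sixteenth note = 1; sixteenth note = 1; dotted eighth note = 3; a full sixteenth-note quintuplet (5 notes) (five quintuplet sixteenths span one quarter) = 4; a full eighth-note triplet (3 notes) (three triplet eighths span one quarter) = 4; eighth note = 2; a full eighth-note quintuplet (5 notes) (five quintuplet eighths span one half) = 8; eighth note = 2; a full sixteenth-note quintuplet (5 notes) (five quintuplet sixteenths span one quarter) = 4.
Altogether 4 + 1 + 1 + 3 + 4 + 4 + 2 + 8 + 2 + 4 = 33.
33 ÷ 28 = 1 complete bar with 5 sixteenth notes remaining.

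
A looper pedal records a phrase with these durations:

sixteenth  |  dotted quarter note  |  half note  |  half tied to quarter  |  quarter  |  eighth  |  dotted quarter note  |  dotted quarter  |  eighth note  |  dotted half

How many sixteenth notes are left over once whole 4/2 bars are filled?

One bar of 4/2 = 32 sixteenth notes.
Express everything in sixteenth notes: sixteenth = 1; dotted quarter note = 6; half note = 8; half tied to quarter (half + quarter) = 12; quarter = 4; eighth = 2; dotted quarter note = 6; dotted quarter = 6; eighth note = 2; dotted half = 12.
Sum: 1 + 6 + 8 + 12 + 4 + 2 + 6 + 6 + 2 + 12 = 59.
59 ÷ 32 = 1 complete bar with 27 sixteenth notes remaining.

27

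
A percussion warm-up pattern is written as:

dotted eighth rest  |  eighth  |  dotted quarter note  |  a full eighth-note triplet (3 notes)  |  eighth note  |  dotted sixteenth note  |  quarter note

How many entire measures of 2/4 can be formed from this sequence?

One bar of 2/4 = 16 thirty-second notes.
Each duration in thirty-second notes: dotted eighth rest = 6; eighth = 4; dotted quarter note = 12; a full eighth-note triplet (3 notes) (three triplet eighths span one quarter) = 8; eighth note = 4; dotted sixteenth note = 3; quarter note = 8.
Adding: 6 + 4 + 12 + 8 + 4 + 3 + 8 = 45.
45 ÷ 16 = 2 complete bars with 13 left over.

2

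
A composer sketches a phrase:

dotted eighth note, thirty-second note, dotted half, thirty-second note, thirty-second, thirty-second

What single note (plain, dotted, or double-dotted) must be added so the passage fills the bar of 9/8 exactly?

sixteenth note

The bar of 9/8 = 36 thirty-second notes.
Each duration in thirty-second notes: dotted eighth note = 6; thirty-second note = 1; dotted half = 24; thirty-second note = 1; thirty-second = 1; thirty-second = 1.
Altogether 6 + 1 + 24 + 1 + 1 + 1 = 34.
Remaining: 36 − 34 = 2 thirty-second notes, which is a sixteenth note.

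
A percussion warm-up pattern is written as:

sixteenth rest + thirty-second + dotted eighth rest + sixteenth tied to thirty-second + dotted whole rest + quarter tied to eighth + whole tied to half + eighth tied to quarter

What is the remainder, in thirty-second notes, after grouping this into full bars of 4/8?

One bar of 4/8 = 16 thirty-second notes.
In thirty-second notes: sixteenth rest = 2; thirty-second = 1; dotted eighth rest = 6; sixteenth tied to thirty-second (sixteenth + thirty-second) = 3; dotted whole rest = 48; quarter tied to eighth (quarter + eighth) = 12; whole tied to half (whole + half) = 48; eighth tied to quarter (eighth + quarter) = 12.
Sum: 2 + 1 + 6 + 3 + 48 + 12 + 48 + 12 = 132.
132 ÷ 16 = 8 complete bars with 4 thirty-second notes remaining.

4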